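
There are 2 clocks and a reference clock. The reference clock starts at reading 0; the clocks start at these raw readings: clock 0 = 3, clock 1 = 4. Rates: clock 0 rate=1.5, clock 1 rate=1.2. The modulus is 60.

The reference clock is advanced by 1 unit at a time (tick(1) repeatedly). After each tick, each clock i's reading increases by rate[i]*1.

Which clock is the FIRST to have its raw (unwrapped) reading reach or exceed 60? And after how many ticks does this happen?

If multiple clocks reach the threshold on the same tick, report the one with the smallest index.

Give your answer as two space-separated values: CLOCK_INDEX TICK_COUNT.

clock 0: start=3, rate=1.5, needs 60-3 = 57; ticks = ceil(57/1.5) = ceil(38.0000) = 38; reading at tick 38 = 3 + 1.5*38 = 60.0000
clock 1: start=4, rate=1.2, needs 60-4 = 56; ticks = ceil(56/1.2) = ceil(46.6667) = 47; reading at tick 47 = 4 + 1.2*47 = 60.4000
Minimum tick count = 38; winners = [0]; smallest index = 0

Answer: 0 38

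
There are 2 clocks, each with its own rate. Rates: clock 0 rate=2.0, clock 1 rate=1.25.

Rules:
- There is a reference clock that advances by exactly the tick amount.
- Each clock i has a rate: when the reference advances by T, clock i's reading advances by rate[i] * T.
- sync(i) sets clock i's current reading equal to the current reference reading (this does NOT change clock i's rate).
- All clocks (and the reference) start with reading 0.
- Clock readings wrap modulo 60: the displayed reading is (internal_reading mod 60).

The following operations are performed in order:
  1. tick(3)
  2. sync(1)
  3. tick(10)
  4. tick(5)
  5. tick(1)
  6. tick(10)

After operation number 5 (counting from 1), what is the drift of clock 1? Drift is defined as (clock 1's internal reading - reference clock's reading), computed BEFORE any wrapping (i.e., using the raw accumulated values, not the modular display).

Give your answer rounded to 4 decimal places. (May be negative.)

After op 1 tick(3): ref=3.0000 raw=[6.0000 3.7500]
After op 2 sync(1): ref=3.0000 raw=[6.0000 3.0000]
After op 3 tick(10): ref=13.0000 raw=[26.0000 15.5000]
After op 4 tick(5): ref=18.0000 raw=[36.0000 21.7500]
After op 5 tick(1): ref=19.0000 raw=[38.0000 23.0000]
Drift of clock 1 after op 5: 23.0000 - 19.0000 = 4.0000

Answer: 4.0000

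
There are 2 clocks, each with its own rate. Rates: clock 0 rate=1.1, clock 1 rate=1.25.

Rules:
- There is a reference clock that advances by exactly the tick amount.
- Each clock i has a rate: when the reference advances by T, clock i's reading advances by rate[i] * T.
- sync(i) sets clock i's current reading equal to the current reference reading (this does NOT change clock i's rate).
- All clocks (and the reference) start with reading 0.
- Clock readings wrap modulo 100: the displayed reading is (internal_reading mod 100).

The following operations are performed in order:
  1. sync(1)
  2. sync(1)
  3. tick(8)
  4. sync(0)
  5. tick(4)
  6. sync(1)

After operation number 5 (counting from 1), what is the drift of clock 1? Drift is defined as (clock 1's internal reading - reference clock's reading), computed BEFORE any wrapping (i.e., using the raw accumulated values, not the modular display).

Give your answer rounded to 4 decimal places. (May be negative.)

Answer: 3.0000

Derivation:
After op 1 sync(1): ref=0.0000 raw=[0.0000 0.0000]
After op 2 sync(1): ref=0.0000 raw=[0.0000 0.0000]
After op 3 tick(8): ref=8.0000 raw=[8.8000 10.0000]
After op 4 sync(0): ref=8.0000 raw=[8.0000 10.0000]
After op 5 tick(4): ref=12.0000 raw=[12.4000 15.0000]
Drift of clock 1 after op 5: 15.0000 - 12.0000 = 3.0000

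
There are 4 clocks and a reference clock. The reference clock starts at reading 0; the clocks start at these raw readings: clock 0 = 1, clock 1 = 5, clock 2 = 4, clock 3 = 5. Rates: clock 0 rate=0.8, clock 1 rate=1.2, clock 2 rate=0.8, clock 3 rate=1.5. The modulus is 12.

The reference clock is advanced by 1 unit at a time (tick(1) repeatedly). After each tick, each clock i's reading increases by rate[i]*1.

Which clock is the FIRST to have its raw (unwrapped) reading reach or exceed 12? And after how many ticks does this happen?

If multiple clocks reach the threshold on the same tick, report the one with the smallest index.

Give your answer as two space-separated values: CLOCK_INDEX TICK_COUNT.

Answer: 3 5

Derivation:
clock 0: start=1, rate=0.8, needs 12-1 = 11; ticks = ceil(11/0.8) = ceil(13.7500) = 14; reading at tick 14 = 1 + 0.8*14 = 12.2000
clock 1: start=5, rate=1.2, needs 12-5 = 7; ticks = ceil(7/1.2) = ceil(5.8333) = 6; reading at tick 6 = 5 + 1.2*6 = 12.2000
clock 2: start=4, rate=0.8, needs 12-4 = 8; ticks = ceil(8/0.8) = ceil(10.0000) = 10; reading at tick 10 = 4 + 0.8*10 = 12.0000
clock 3: start=5, rate=1.5, needs 12-5 = 7; ticks = ceil(7/1.5) = ceil(4.6667) = 5; reading at tick 5 = 5 + 1.5*5 = 12.5000
Minimum tick count = 5; winners = [3]; smallest index = 3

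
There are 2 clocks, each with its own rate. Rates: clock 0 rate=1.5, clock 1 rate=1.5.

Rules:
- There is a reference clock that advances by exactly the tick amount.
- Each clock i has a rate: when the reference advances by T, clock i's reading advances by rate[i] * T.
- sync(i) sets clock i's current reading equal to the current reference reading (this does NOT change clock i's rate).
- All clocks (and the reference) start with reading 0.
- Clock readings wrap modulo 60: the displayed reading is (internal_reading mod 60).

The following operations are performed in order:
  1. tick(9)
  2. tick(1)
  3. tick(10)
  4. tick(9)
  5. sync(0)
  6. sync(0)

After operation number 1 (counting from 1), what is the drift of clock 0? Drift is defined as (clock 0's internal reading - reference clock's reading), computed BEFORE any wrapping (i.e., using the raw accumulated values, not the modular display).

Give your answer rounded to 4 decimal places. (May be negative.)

Answer: 4.5000

Derivation:
After op 1 tick(9): ref=9.0000 raw=[13.5000 13.5000]
Drift of clock 0 after op 1: 13.5000 - 9.0000 = 4.5000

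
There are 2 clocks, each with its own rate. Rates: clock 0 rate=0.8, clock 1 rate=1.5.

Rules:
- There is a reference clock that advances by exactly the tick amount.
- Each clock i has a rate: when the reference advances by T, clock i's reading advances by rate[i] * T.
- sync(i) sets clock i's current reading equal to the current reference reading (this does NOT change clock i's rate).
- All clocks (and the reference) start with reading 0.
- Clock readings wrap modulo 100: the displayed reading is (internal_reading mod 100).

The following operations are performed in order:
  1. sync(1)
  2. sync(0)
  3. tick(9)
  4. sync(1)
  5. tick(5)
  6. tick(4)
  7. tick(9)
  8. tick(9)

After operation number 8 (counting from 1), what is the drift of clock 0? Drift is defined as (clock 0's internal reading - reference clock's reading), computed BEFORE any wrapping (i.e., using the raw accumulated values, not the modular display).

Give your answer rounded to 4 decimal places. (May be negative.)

Answer: -7.2000

Derivation:
After op 1 sync(1): ref=0.0000 raw=[0.0000 0.0000]
After op 2 sync(0): ref=0.0000 raw=[0.0000 0.0000]
After op 3 tick(9): ref=9.0000 raw=[7.2000 13.5000]
After op 4 sync(1): ref=9.0000 raw=[7.2000 9.0000]
After op 5 tick(5): ref=14.0000 raw=[11.2000 16.5000]
After op 6 tick(4): ref=18.0000 raw=[14.4000 22.5000]
After op 7 tick(9): ref=27.0000 raw=[21.6000 36.0000]
After op 8 tick(9): ref=36.0000 raw=[28.8000 49.5000]
Drift of clock 0 after op 8: 28.8000 - 36.0000 = -7.2000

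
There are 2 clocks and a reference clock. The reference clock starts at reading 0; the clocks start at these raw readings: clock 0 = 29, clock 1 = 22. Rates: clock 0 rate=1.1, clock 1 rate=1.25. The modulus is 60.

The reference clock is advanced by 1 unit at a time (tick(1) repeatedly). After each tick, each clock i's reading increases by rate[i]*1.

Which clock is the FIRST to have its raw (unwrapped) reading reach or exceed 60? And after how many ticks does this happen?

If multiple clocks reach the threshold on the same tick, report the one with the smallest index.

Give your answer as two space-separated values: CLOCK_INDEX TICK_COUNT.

clock 0: start=29, rate=1.1, needs 60-29 = 31; ticks = ceil(31/1.1) = ceil(28.1818) = 29; reading at tick 29 = 29 + 1.1*29 = 60.9000
clock 1: start=22, rate=1.25, needs 60-22 = 38; ticks = ceil(38/1.25) = ceil(30.4000) = 31; reading at tick 31 = 22 + 1.25*31 = 60.7500
Minimum tick count = 29; winners = [0]; smallest index = 0

Answer: 0 29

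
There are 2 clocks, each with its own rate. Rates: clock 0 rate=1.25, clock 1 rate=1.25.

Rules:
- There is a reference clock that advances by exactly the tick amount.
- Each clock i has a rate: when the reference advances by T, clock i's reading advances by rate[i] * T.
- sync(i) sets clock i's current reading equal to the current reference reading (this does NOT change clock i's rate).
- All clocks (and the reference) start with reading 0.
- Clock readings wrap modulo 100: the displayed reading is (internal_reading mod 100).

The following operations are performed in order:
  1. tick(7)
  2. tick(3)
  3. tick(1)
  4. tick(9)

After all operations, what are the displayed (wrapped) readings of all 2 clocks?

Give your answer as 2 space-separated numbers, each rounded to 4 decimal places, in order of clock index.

After op 1 tick(7): ref=7.0000 raw=[8.7500 8.7500]
After op 2 tick(3): ref=10.0000 raw=[12.5000 12.5000]
After op 3 tick(1): ref=11.0000 raw=[13.7500 13.7500]
After op 4 tick(9): ref=20.0000 raw=[25.0000 25.0000]
Wrap final raw readings (mod 100): 25.0000 mod 100 = 25.0000; 25.0000 mod 100 = 25.0000

Answer: 25.0000 25.0000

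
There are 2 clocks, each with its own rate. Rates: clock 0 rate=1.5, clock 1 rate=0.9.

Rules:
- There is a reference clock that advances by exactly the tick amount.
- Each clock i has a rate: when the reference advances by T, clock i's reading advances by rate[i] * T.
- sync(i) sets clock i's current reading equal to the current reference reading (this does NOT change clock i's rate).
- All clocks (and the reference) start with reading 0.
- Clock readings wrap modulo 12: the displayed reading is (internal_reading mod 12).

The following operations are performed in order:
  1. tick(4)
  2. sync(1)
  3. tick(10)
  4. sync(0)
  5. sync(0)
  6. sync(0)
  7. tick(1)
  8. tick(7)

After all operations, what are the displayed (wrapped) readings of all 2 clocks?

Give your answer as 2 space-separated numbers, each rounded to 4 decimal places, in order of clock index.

Answer: 2.0000 8.2000

Derivation:
After op 1 tick(4): ref=4.0000 raw=[6.0000 3.6000]
After op 2 sync(1): ref=4.0000 raw=[6.0000 4.0000]
After op 3 tick(10): ref=14.0000 raw=[21.0000 13.0000]
After op 4 sync(0): ref=14.0000 raw=[14.0000 13.0000]
After op 5 sync(0): ref=14.0000 raw=[14.0000 13.0000]
After op 6 sync(0): ref=14.0000 raw=[14.0000 13.0000]
After op 7 tick(1): ref=15.0000 raw=[15.5000 13.9000]
After op 8 tick(7): ref=22.0000 raw=[26.0000 20.2000]
Wrap final raw readings (mod 12): 26.0000 mod 12 = 2.0000; 20.2000 mod 12 = 8.2000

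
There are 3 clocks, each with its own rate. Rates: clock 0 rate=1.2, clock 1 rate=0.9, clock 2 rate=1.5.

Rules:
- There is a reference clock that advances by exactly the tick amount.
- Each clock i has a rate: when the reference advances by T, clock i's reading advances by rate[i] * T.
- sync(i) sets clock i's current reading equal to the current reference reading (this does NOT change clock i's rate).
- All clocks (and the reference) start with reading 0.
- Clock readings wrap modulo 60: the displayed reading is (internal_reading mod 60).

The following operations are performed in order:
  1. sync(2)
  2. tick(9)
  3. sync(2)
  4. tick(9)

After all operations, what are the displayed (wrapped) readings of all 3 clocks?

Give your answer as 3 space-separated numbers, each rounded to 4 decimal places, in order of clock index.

Answer: 21.6000 16.2000 22.5000

Derivation:
After op 1 sync(2): ref=0.0000 raw=[0.0000 0.0000 0.0000]
After op 2 tick(9): ref=9.0000 raw=[10.8000 8.1000 13.5000]
After op 3 sync(2): ref=9.0000 raw=[10.8000 8.1000 9.0000]
After op 4 tick(9): ref=18.0000 raw=[21.6000 16.2000 22.5000]
Wrap final raw readings (mod 60): 21.6000 mod 60 = 21.6000; 16.2000 mod 60 = 16.2000; 22.5000 mod 60 = 22.5000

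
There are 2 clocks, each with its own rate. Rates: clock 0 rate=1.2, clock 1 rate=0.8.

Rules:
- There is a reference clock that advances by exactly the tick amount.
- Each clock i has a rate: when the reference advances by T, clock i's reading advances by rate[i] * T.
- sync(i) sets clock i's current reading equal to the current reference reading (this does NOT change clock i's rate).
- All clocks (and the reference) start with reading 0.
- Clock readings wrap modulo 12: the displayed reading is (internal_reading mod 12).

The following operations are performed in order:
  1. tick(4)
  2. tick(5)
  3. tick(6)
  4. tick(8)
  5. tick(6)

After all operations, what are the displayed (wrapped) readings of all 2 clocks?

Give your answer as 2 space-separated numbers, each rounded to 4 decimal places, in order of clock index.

After op 1 tick(4): ref=4.0000 raw=[4.8000 3.2000]
After op 2 tick(5): ref=9.0000 raw=[10.8000 7.2000]
After op 3 tick(6): ref=15.0000 raw=[18.0000 12.0000]
After op 4 tick(8): ref=23.0000 raw=[27.6000 18.4000]
After op 5 tick(6): ref=29.0000 raw=[34.8000 23.2000]
Wrap final raw readings (mod 12): 34.8000 mod 12 = 10.8000; 23.2000 mod 12 = 11.2000

Answer: 10.8000 11.2000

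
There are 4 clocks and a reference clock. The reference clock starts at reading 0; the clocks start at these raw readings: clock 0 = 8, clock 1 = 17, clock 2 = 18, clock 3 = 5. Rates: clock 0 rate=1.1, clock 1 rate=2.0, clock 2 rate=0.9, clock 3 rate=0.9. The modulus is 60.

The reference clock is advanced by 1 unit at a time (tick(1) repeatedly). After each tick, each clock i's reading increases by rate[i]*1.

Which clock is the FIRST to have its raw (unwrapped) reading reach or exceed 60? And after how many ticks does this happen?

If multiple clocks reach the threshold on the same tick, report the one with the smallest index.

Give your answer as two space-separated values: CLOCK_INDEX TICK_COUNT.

clock 0: start=8, rate=1.1, needs 60-8 = 52; ticks = ceil(52/1.1) = ceil(47.2727) = 48; reading at tick 48 = 8 + 1.1*48 = 60.8000
clock 1: start=17, rate=2.0, needs 60-17 = 43; ticks = ceil(43/2.0) = ceil(21.5000) = 22; reading at tick 22 = 17 + 2.0*22 = 61.0000
clock 2: start=18, rate=0.9, needs 60-18 = 42; ticks = ceil(42/0.9) = ceil(46.6667) = 47; reading at tick 47 = 18 + 0.9*47 = 60.3000
clock 3: start=5, rate=0.9, needs 60-5 = 55; ticks = ceil(55/0.9) = ceil(61.1111) = 62; reading at tick 62 = 5 + 0.9*62 = 60.8000
Minimum tick count = 22; winners = [1]; smallest index = 1

Answer: 1 22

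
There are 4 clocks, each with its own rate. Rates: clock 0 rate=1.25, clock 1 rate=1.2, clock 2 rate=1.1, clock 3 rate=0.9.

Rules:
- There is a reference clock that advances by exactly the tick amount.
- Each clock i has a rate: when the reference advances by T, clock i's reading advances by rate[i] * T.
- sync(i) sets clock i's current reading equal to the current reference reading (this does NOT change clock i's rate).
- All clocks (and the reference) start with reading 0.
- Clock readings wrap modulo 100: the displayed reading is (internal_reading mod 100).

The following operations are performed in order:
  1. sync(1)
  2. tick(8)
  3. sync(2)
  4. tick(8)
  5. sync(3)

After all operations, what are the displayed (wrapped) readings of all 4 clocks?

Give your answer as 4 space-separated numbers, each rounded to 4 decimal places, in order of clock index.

After op 1 sync(1): ref=0.0000 raw=[0.0000 0.0000 0.0000 0.0000]
After op 2 tick(8): ref=8.0000 raw=[10.0000 9.6000 8.8000 7.2000]
After op 3 sync(2): ref=8.0000 raw=[10.0000 9.6000 8.0000 7.2000]
After op 4 tick(8): ref=16.0000 raw=[20.0000 19.2000 16.8000 14.4000]
After op 5 sync(3): ref=16.0000 raw=[20.0000 19.2000 16.8000 16.0000]
Wrap final raw readings (mod 100): 20.0000 mod 100 = 20.0000; 19.2000 mod 100 = 19.2000; 16.8000 mod 100 = 16.8000; 16.0000 mod 100 = 16.0000

Answer: 20.0000 19.2000 16.8000 16.0000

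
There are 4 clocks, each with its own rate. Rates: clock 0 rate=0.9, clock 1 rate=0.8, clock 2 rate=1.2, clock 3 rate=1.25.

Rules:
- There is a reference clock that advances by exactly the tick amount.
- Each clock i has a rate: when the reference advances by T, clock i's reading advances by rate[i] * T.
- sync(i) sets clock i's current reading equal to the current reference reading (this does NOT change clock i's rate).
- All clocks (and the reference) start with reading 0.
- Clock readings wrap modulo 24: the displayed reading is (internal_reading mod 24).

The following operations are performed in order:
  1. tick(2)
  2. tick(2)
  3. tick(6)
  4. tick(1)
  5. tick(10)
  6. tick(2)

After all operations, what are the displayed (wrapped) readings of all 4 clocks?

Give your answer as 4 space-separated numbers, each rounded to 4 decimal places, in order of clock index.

Answer: 20.7000 18.4000 3.6000 4.7500

Derivation:
After op 1 tick(2): ref=2.0000 raw=[1.8000 1.6000 2.4000 2.5000]
After op 2 tick(2): ref=4.0000 raw=[3.6000 3.2000 4.8000 5.0000]
After op 3 tick(6): ref=10.0000 raw=[9.0000 8.0000 12.0000 12.5000]
After op 4 tick(1): ref=11.0000 raw=[9.9000 8.8000 13.2000 13.7500]
After op 5 tick(10): ref=21.0000 raw=[18.9000 16.8000 25.2000 26.2500]
After op 6 tick(2): ref=23.0000 raw=[20.7000 18.4000 27.6000 28.7500]
Wrap final raw readings (mod 24): 20.7000 mod 24 = 20.7000; 18.4000 mod 24 = 18.4000; 27.6000 mod 24 = 3.6000; 28.7500 mod 24 = 4.7500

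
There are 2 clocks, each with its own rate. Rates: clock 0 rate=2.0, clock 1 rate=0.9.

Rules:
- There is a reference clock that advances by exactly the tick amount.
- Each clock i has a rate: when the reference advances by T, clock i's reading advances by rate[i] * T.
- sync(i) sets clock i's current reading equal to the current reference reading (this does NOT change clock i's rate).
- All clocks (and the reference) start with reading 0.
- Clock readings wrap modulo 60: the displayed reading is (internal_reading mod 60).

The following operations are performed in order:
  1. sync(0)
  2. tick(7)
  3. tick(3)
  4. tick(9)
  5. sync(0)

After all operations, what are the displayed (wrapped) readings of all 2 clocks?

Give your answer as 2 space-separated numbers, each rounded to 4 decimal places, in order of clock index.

Answer: 19.0000 17.1000

Derivation:
After op 1 sync(0): ref=0.0000 raw=[0.0000 0.0000]
After op 2 tick(7): ref=7.0000 raw=[14.0000 6.3000]
After op 3 tick(3): ref=10.0000 raw=[20.0000 9.0000]
After op 4 tick(9): ref=19.0000 raw=[38.0000 17.1000]
After op 5 sync(0): ref=19.0000 raw=[19.0000 17.1000]
Wrap final raw readings (mod 60): 19.0000 mod 60 = 19.0000; 17.1000 mod 60 = 17.1000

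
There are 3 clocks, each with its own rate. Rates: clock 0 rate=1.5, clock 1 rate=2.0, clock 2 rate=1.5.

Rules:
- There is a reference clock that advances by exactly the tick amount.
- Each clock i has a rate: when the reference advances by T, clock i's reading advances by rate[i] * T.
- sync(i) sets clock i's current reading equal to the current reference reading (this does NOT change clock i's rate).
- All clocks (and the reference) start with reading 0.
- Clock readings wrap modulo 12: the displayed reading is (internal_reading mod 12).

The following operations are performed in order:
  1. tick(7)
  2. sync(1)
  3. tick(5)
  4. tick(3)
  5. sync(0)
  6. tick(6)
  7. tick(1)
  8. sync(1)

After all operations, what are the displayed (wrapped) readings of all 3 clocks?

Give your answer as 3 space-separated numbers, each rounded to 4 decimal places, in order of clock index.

After op 1 tick(7): ref=7.0000 raw=[10.5000 14.0000 10.5000]
After op 2 sync(1): ref=7.0000 raw=[10.5000 7.0000 10.5000]
After op 3 tick(5): ref=12.0000 raw=[18.0000 17.0000 18.0000]
After op 4 tick(3): ref=15.0000 raw=[22.5000 23.0000 22.5000]
After op 5 sync(0): ref=15.0000 raw=[15.0000 23.0000 22.5000]
After op 6 tick(6): ref=21.0000 raw=[24.0000 35.0000 31.5000]
After op 7 tick(1): ref=22.0000 raw=[25.5000 37.0000 33.0000]
After op 8 sync(1): ref=22.0000 raw=[25.5000 22.0000 33.0000]
Wrap final raw readings (mod 12): 25.5000 mod 12 = 1.5000; 22.0000 mod 12 = 10.0000; 33.0000 mod 12 = 9.0000

Answer: 1.5000 10.0000 9.0000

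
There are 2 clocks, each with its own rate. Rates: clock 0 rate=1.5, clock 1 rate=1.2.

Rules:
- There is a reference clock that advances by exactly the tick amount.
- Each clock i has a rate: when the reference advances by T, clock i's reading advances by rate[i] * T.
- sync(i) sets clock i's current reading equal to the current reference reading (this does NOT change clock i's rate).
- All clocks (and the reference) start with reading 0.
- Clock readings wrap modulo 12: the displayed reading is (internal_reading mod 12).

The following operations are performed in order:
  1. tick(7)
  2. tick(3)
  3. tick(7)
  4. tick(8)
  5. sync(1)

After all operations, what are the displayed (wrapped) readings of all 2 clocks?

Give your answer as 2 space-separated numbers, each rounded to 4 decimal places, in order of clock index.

After op 1 tick(7): ref=7.0000 raw=[10.5000 8.4000]
After op 2 tick(3): ref=10.0000 raw=[15.0000 12.0000]
After op 3 tick(7): ref=17.0000 raw=[25.5000 20.4000]
After op 4 tick(8): ref=25.0000 raw=[37.5000 30.0000]
After op 5 sync(1): ref=25.0000 raw=[37.5000 25.0000]
Wrap final raw readings (mod 12): 37.5000 mod 12 = 1.5000; 25.0000 mod 12 = 1.0000

Answer: 1.5000 1.0000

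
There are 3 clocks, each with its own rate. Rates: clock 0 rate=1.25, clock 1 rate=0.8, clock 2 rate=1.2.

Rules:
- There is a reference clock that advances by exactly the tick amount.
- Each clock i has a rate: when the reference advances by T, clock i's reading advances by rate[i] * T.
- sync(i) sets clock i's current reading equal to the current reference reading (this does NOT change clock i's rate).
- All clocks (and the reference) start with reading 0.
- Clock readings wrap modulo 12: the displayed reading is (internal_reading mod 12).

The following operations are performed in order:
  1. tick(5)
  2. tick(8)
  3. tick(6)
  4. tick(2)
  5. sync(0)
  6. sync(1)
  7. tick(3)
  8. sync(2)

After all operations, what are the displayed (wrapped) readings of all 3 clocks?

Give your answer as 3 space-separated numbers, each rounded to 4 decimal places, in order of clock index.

Answer: 0.7500 11.4000 0.0000

Derivation:
After op 1 tick(5): ref=5.0000 raw=[6.2500 4.0000 6.0000]
After op 2 tick(8): ref=13.0000 raw=[16.2500 10.4000 15.6000]
After op 3 tick(6): ref=19.0000 raw=[23.7500 15.2000 22.8000]
After op 4 tick(2): ref=21.0000 raw=[26.2500 16.8000 25.2000]
After op 5 sync(0): ref=21.0000 raw=[21.0000 16.8000 25.2000]
After op 6 sync(1): ref=21.0000 raw=[21.0000 21.0000 25.2000]
After op 7 tick(3): ref=24.0000 raw=[24.7500 23.4000 28.8000]
After op 8 sync(2): ref=24.0000 raw=[24.7500 23.4000 24.0000]
Wrap final raw readings (mod 12): 24.7500 mod 12 = 0.7500; 23.4000 mod 12 = 11.4000; 24.0000 mod 12 = 0.0000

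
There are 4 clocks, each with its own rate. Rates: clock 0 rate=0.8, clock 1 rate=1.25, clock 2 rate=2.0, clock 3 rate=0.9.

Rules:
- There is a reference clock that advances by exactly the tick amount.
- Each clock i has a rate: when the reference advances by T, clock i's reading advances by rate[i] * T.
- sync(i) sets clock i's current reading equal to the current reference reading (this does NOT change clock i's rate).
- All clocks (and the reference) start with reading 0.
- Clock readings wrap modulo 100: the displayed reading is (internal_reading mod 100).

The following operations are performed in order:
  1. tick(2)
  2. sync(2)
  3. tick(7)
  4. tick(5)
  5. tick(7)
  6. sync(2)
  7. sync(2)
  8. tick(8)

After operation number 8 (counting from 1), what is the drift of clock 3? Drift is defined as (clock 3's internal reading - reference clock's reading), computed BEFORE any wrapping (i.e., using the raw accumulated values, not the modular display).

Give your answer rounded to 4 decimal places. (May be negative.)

Answer: -2.9000

Derivation:
After op 1 tick(2): ref=2.0000 raw=[1.6000 2.5000 4.0000 1.8000]
After op 2 sync(2): ref=2.0000 raw=[1.6000 2.5000 2.0000 1.8000]
After op 3 tick(7): ref=9.0000 raw=[7.2000 11.2500 16.0000 8.1000]
After op 4 tick(5): ref=14.0000 raw=[11.2000 17.5000 26.0000 12.6000]
After op 5 tick(7): ref=21.0000 raw=[16.8000 26.2500 40.0000 18.9000]
After op 6 sync(2): ref=21.0000 raw=[16.8000 26.2500 21.0000 18.9000]
After op 7 sync(2): ref=21.0000 raw=[16.8000 26.2500 21.0000 18.9000]
After op 8 tick(8): ref=29.0000 raw=[23.2000 36.2500 37.0000 26.1000]
Drift of clock 3 after op 8: 26.1000 - 29.0000 = -2.9000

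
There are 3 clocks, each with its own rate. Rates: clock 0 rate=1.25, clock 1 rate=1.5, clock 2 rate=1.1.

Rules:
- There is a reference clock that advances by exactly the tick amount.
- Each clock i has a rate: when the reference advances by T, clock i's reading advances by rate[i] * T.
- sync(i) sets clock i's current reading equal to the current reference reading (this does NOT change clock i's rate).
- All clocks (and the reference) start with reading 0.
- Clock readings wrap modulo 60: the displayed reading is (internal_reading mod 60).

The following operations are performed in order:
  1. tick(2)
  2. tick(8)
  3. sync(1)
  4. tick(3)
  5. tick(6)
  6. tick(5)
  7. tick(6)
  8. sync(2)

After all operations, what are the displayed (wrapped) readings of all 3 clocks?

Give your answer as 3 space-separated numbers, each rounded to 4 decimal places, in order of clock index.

Answer: 37.5000 40.0000 30.0000

Derivation:
After op 1 tick(2): ref=2.0000 raw=[2.5000 3.0000 2.2000]
After op 2 tick(8): ref=10.0000 raw=[12.5000 15.0000 11.0000]
After op 3 sync(1): ref=10.0000 raw=[12.5000 10.0000 11.0000]
After op 4 tick(3): ref=13.0000 raw=[16.2500 14.5000 14.3000]
After op 5 tick(6): ref=19.0000 raw=[23.7500 23.5000 20.9000]
After op 6 tick(5): ref=24.0000 raw=[30.0000 31.0000 26.4000]
After op 7 tick(6): ref=30.0000 raw=[37.5000 40.0000 33.0000]
After op 8 sync(2): ref=30.0000 raw=[37.5000 40.0000 30.0000]
Wrap final raw readings (mod 60): 37.5000 mod 60 = 37.5000; 40.0000 mod 60 = 40.0000; 30.0000 mod 60 = 30.0000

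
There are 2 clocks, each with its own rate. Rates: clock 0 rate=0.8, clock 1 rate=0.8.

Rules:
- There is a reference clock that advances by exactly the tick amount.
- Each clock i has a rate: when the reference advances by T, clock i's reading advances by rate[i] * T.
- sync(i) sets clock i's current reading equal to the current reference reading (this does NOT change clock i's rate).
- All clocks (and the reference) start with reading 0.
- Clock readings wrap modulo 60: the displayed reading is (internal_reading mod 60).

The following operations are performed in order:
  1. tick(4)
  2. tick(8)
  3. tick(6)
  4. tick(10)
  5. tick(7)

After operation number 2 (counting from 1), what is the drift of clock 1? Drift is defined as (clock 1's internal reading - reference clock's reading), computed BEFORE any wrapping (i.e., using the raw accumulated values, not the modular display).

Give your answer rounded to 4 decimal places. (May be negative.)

Answer: -2.4000

Derivation:
After op 1 tick(4): ref=4.0000 raw=[3.2000 3.2000]
After op 2 tick(8): ref=12.0000 raw=[9.6000 9.6000]
Drift of clock 1 after op 2: 9.6000 - 12.0000 = -2.4000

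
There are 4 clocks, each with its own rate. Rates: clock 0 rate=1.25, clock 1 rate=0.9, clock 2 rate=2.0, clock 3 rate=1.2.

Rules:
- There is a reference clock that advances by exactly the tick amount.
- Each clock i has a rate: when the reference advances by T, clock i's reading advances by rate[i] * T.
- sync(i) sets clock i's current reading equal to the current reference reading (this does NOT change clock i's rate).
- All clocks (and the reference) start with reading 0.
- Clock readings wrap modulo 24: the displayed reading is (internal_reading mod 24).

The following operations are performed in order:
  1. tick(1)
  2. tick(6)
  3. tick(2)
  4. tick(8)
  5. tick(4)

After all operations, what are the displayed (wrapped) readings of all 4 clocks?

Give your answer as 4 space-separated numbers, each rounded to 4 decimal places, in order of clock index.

Answer: 2.2500 18.9000 18.0000 1.2000

Derivation:
After op 1 tick(1): ref=1.0000 raw=[1.2500 0.9000 2.0000 1.2000]
After op 2 tick(6): ref=7.0000 raw=[8.7500 6.3000 14.0000 8.4000]
After op 3 tick(2): ref=9.0000 raw=[11.2500 8.1000 18.0000 10.8000]
After op 4 tick(8): ref=17.0000 raw=[21.2500 15.3000 34.0000 20.4000]
After op 5 tick(4): ref=21.0000 raw=[26.2500 18.9000 42.0000 25.2000]
Wrap final raw readings (mod 24): 26.2500 mod 24 = 2.2500; 18.9000 mod 24 = 18.9000; 42.0000 mod 24 = 18.0000; 25.2000 mod 24 = 1.2000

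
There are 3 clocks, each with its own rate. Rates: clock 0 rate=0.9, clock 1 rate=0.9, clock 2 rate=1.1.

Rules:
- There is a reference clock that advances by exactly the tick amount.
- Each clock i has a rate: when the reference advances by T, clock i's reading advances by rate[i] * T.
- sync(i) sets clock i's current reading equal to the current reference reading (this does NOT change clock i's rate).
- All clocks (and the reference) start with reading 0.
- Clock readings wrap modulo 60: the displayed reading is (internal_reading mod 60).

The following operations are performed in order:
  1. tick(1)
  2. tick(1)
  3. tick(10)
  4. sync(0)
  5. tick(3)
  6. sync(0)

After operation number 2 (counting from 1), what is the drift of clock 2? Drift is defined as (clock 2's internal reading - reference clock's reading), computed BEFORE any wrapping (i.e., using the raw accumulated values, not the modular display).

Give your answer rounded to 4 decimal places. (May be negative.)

After op 1 tick(1): ref=1.0000 raw=[0.9000 0.9000 1.1000]
After op 2 tick(1): ref=2.0000 raw=[1.8000 1.8000 2.2000]
Drift of clock 2 after op 2: 2.2000 - 2.0000 = 0.2000

Answer: 0.2000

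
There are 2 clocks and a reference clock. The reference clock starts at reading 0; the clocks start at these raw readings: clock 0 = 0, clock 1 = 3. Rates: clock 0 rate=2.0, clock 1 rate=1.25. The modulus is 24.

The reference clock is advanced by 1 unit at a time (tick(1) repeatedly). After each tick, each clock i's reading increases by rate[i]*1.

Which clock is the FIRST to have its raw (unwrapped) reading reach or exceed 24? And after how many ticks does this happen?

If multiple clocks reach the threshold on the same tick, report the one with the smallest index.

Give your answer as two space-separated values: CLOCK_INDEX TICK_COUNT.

Answer: 0 12

Derivation:
clock 0: start=0, rate=2.0, needs 24-0 = 24; ticks = ceil(24/2.0) = ceil(12.0000) = 12; reading at tick 12 = 0 + 2.0*12 = 24.0000
clock 1: start=3, rate=1.25, needs 24-3 = 21; ticks = ceil(21/1.25) = ceil(16.8000) = 17; reading at tick 17 = 3 + 1.25*17 = 24.2500
Minimum tick count = 12; winners = [0]; smallest index = 0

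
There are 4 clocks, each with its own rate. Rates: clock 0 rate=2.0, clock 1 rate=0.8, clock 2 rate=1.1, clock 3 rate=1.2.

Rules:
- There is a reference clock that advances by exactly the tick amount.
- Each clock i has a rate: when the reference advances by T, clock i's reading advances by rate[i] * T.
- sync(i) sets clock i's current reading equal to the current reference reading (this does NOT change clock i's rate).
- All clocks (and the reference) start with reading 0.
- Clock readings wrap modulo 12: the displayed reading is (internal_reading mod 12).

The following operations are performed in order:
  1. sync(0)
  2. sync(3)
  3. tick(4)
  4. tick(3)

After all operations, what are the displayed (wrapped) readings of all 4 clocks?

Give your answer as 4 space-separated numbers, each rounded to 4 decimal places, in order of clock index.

After op 1 sync(0): ref=0.0000 raw=[0.0000 0.0000 0.0000 0.0000]
After op 2 sync(3): ref=0.0000 raw=[0.0000 0.0000 0.0000 0.0000]
After op 3 tick(4): ref=4.0000 raw=[8.0000 3.2000 4.4000 4.8000]
After op 4 tick(3): ref=7.0000 raw=[14.0000 5.6000 7.7000 8.4000]
Wrap final raw readings (mod 12): 14.0000 mod 12 = 2.0000; 5.6000 mod 12 = 5.6000; 7.7000 mod 12 = 7.7000; 8.4000 mod 12 = 8.4000

Answer: 2.0000 5.6000 7.7000 8.4000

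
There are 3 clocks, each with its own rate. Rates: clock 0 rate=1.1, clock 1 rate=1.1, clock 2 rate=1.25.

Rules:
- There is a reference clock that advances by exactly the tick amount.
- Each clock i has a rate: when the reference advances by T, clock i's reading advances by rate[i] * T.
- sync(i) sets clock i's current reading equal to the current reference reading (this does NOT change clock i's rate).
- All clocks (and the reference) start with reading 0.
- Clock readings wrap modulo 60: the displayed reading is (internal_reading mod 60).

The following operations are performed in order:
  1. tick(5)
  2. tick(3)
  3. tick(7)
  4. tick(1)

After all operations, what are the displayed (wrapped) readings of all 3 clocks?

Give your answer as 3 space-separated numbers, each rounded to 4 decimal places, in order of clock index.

Answer: 17.6000 17.6000 20.0000

Derivation:
After op 1 tick(5): ref=5.0000 raw=[5.5000 5.5000 6.2500]
After op 2 tick(3): ref=8.0000 raw=[8.8000 8.8000 10.0000]
After op 3 tick(7): ref=15.0000 raw=[16.5000 16.5000 18.7500]
After op 4 tick(1): ref=16.0000 raw=[17.6000 17.6000 20.0000]
Wrap final raw readings (mod 60): 17.6000 mod 60 = 17.6000; 17.6000 mod 60 = 17.6000; 20.0000 mod 60 = 20.0000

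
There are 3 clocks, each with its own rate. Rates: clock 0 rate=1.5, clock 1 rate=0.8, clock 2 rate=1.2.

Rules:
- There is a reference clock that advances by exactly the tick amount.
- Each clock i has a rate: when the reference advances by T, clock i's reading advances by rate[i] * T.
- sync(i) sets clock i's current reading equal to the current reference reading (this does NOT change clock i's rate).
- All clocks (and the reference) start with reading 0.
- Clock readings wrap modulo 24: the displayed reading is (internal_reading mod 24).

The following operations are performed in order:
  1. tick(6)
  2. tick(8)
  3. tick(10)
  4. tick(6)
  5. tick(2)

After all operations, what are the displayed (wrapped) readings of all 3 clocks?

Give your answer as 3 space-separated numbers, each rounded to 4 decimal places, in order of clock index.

Answer: 0.0000 1.6000 14.4000

Derivation:
After op 1 tick(6): ref=6.0000 raw=[9.0000 4.8000 7.2000]
After op 2 tick(8): ref=14.0000 raw=[21.0000 11.2000 16.8000]
After op 3 tick(10): ref=24.0000 raw=[36.0000 19.2000 28.8000]
After op 4 tick(6): ref=30.0000 raw=[45.0000 24.0000 36.0000]
After op 5 tick(2): ref=32.0000 raw=[48.0000 25.6000 38.4000]
Wrap final raw readings (mod 24): 48.0000 mod 24 = 0.0000; 25.6000 mod 24 = 1.6000; 38.4000 mod 24 = 14.4000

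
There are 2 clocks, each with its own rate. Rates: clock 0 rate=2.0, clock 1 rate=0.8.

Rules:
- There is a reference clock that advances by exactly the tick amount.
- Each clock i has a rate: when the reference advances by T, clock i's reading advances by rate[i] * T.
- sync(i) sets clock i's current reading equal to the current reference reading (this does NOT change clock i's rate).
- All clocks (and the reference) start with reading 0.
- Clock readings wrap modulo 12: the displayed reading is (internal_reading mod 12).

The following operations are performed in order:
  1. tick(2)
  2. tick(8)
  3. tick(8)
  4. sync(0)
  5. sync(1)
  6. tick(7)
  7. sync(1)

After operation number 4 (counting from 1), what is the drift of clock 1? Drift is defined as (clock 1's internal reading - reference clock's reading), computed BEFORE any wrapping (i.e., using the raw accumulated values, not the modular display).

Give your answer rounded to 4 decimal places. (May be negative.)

Answer: -3.6000

Derivation:
After op 1 tick(2): ref=2.0000 raw=[4.0000 1.6000]
After op 2 tick(8): ref=10.0000 raw=[20.0000 8.0000]
After op 3 tick(8): ref=18.0000 raw=[36.0000 14.4000]
After op 4 sync(0): ref=18.0000 raw=[18.0000 14.4000]
Drift of clock 1 after op 4: 14.4000 - 18.0000 = -3.6000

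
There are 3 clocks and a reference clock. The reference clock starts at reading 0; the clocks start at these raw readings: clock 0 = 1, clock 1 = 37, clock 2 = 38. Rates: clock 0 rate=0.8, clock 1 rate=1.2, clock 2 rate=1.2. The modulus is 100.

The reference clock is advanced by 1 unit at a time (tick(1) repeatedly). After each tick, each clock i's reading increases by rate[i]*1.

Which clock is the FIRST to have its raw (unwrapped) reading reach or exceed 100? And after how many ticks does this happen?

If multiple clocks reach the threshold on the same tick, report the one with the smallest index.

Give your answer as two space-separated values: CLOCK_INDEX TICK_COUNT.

clock 0: start=1, rate=0.8, needs 100-1 = 99; ticks = ceil(99/0.8) = ceil(123.7500) = 124; reading at tick 124 = 1 + 0.8*124 = 100.2000
clock 1: start=37, rate=1.2, needs 100-37 = 63; ticks = ceil(63/1.2) = ceil(52.5000) = 53; reading at tick 53 = 37 + 1.2*53 = 100.6000
clock 2: start=38, rate=1.2, needs 100-38 = 62; ticks = ceil(62/1.2) = ceil(51.6667) = 52; reading at tick 52 = 38 + 1.2*52 = 100.4000
Minimum tick count = 52; winners = [2]; smallest index = 2

Answer: 2 52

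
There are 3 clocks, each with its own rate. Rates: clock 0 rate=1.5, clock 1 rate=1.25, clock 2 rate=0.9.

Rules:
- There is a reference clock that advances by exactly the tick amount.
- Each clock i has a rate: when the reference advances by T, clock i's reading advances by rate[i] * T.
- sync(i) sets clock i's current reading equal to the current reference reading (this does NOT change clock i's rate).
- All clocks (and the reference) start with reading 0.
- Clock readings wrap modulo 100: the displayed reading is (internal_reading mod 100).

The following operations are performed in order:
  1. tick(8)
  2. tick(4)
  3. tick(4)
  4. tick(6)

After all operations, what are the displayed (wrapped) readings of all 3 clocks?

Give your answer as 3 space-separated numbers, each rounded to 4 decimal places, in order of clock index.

After op 1 tick(8): ref=8.0000 raw=[12.0000 10.0000 7.2000]
After op 2 tick(4): ref=12.0000 raw=[18.0000 15.0000 10.8000]
After op 3 tick(4): ref=16.0000 raw=[24.0000 20.0000 14.4000]
After op 4 tick(6): ref=22.0000 raw=[33.0000 27.5000 19.8000]
Wrap final raw readings (mod 100): 33.0000 mod 100 = 33.0000; 27.5000 mod 100 = 27.5000; 19.8000 mod 100 = 19.8000

Answer: 33.0000 27.5000 19.8000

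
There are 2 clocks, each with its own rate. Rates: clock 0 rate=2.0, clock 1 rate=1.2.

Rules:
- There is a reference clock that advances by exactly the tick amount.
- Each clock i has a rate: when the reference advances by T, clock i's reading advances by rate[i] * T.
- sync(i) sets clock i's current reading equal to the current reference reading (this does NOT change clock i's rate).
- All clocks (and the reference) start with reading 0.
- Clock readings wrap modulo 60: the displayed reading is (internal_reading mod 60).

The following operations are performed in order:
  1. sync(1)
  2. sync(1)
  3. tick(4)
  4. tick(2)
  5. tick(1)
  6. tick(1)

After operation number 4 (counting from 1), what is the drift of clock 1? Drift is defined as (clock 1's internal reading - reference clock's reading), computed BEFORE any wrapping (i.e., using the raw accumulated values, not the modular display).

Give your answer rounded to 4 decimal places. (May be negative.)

After op 1 sync(1): ref=0.0000 raw=[0.0000 0.0000]
After op 2 sync(1): ref=0.0000 raw=[0.0000 0.0000]
After op 3 tick(4): ref=4.0000 raw=[8.0000 4.8000]
After op 4 tick(2): ref=6.0000 raw=[12.0000 7.2000]
Drift of clock 1 after op 4: 7.2000 - 6.0000 = 1.2000

Answer: 1.2000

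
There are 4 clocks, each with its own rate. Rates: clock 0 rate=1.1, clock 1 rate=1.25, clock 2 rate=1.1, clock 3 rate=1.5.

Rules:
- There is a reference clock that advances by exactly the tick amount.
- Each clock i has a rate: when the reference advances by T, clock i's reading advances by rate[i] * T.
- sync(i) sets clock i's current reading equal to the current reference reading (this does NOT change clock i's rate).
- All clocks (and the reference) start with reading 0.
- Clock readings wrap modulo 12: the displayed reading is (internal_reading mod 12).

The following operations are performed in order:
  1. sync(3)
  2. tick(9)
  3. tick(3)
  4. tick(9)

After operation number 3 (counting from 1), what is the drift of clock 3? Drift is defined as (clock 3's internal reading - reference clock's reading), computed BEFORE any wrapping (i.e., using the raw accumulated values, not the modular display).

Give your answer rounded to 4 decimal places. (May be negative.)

Answer: 6.0000

Derivation:
After op 1 sync(3): ref=0.0000 raw=[0.0000 0.0000 0.0000 0.0000]
After op 2 tick(9): ref=9.0000 raw=[9.9000 11.2500 9.9000 13.5000]
After op 3 tick(3): ref=12.0000 raw=[13.2000 15.0000 13.2000 18.0000]
Drift of clock 3 after op 3: 18.0000 - 12.0000 = 6.0000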